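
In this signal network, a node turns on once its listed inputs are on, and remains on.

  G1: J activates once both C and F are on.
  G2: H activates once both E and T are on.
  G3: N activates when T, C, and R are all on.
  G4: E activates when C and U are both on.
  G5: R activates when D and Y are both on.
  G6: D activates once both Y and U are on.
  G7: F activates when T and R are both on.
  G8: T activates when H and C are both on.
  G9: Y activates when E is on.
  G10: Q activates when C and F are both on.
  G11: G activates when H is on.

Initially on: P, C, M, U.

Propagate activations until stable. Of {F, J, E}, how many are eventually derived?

1

C and U are on, so E activates (G4).
F would need T and R (G7), but T never turns on.
J would need C and F (G1), but F never turns on.
E: reached.
Reached: E — 1 of the 3.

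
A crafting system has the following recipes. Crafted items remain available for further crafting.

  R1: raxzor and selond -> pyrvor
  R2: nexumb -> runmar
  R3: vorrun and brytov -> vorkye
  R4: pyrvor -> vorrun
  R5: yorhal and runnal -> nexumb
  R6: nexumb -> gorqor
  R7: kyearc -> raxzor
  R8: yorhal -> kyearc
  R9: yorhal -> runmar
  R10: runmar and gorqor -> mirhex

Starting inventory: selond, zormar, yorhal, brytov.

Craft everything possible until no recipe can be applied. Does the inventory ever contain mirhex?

mirhex would need runmar and gorqor (R10), but gorqor is never obtained.

No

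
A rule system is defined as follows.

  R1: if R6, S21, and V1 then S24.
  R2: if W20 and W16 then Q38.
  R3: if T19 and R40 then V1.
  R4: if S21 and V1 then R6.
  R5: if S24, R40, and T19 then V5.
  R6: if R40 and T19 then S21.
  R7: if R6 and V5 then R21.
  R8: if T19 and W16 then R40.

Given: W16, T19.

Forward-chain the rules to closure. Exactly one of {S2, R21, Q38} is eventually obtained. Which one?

R21

T19 and W16 hold, so R40 follows (R8).
From T19 and R40, R3 gives V1.
R40 and T19 hold, so S21 follows (R6).
From S21 and V1, R4 gives R6.
From R6, S21, and V1, R1 gives S24.
S24, R40, and T19 hold, so V5 follows (R5).
R6 and V5 hold, so R21 follows (R7).
Q38 would need W20 and W16 (R2), but W20 is never established. No rule produces S2, and it is not given.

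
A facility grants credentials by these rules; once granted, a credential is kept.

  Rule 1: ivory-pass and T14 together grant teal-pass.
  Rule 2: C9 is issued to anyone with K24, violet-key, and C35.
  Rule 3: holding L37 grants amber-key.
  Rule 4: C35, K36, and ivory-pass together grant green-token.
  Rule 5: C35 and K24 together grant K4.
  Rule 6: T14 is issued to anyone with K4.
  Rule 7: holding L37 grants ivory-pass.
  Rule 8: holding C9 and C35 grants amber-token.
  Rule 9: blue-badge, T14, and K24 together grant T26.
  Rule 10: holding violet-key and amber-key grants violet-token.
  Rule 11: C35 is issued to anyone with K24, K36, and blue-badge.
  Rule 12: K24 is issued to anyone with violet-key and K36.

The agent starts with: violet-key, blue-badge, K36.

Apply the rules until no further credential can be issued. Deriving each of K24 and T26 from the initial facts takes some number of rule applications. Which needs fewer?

K24: Holding violet-key and K36 grants K24 (Rule 12). [1 rule application]
T26: Holding violet-key and K36 grants K24 (Rule 12). Holding K24, K36, and blue-badge grants C35 (Rule 11). Holding C35 and K24 grants K4 (Rule 5). Holding K4 grants T14 (Rule 6). Holding blue-badge, T14, and K24 grants T26 (Rule 9). [5 rule applications]
K24 needs fewer.

K24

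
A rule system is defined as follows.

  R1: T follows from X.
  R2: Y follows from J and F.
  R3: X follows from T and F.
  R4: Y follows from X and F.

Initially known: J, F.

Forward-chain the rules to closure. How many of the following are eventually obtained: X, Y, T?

1

J and F hold, so Y follows (R2).
X would need T and F (R3), but T is never established.
Y: reached.
T would need X (R1), but X is never established.
Reached: Y — 1 of the 3.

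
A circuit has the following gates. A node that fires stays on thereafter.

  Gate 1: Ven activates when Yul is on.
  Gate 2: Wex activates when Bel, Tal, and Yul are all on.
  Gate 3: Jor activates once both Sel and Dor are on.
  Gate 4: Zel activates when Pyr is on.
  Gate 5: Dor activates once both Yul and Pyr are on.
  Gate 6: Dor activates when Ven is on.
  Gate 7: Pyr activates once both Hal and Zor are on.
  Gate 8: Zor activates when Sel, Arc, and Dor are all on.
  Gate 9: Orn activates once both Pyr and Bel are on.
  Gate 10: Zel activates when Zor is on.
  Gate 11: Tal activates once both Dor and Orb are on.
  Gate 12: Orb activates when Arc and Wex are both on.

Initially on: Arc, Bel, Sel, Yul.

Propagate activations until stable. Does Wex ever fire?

Wex would need Bel, Tal, and Yul (Gate 2), but Tal never turns on.

No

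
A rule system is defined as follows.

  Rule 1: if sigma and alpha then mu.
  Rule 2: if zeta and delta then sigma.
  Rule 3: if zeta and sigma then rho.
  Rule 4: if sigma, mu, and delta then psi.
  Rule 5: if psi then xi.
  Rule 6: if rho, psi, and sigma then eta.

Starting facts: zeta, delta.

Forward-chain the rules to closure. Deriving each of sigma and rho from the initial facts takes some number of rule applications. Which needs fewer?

sigma

sigma: From zeta and delta, Rule 2 gives sigma. [1 rule application]
rho: From zeta and delta, Rule 2 gives sigma. zeta and sigma hold, so rho follows (Rule 3). [2 rule applications]
sigma needs fewer.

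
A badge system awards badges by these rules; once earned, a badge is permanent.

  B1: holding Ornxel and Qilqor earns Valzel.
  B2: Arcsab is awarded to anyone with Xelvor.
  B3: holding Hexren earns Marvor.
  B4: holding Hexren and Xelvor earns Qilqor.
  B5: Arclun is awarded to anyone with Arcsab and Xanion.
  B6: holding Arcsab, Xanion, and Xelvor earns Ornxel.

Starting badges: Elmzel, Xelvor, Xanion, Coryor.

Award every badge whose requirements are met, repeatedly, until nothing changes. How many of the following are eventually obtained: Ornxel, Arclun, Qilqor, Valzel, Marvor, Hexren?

With Xelvor, Arcsab is earned (B2).
With Arcsab, Xanion, and Xelvor, Ornxel is earned (B6).
With Arcsab and Xanion, Arclun is earned (B5).
Ornxel: reached.
Arclun: reached.
Qilqor would need Hexren and Xelvor (B4), but Hexren is never earned.
Valzel would need Ornxel and Qilqor (B1), but Qilqor is never earned.
Marvor would need Hexren (B3), but Hexren is never earned.
No rule produces Hexren, and it is not given.
Reached: Ornxel and Arclun — 2 of the 6.

2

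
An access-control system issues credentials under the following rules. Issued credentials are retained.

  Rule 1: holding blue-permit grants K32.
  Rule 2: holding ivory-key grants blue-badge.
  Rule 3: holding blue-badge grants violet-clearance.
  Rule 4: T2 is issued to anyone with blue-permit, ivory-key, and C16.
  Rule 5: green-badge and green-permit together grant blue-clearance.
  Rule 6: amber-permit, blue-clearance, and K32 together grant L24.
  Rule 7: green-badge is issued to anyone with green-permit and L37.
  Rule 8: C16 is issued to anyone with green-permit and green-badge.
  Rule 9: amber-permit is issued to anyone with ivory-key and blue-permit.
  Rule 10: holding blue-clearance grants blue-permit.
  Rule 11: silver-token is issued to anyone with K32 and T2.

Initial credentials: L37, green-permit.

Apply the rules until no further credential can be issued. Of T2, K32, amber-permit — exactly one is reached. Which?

Holding green-permit and L37 grants green-badge (Rule 7).
Holding green-badge and green-permit grants blue-clearance (Rule 5).
Holding blue-clearance grants blue-permit (Rule 10).
Holding blue-permit grants K32 (Rule 1).
amber-permit would need ivory-key and blue-permit (Rule 9), but ivory-key is never granted. T2 would need blue-permit, ivory-key, and C16 (Rule 4), but ivory-key is never granted.

K32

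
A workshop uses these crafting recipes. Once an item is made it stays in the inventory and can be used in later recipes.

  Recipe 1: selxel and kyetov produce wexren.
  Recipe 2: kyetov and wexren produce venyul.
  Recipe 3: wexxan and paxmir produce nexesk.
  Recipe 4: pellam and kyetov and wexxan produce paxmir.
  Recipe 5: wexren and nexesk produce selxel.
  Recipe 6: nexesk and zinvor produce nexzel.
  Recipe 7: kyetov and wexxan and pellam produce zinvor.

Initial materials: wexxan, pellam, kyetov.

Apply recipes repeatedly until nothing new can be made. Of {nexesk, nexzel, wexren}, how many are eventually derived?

2

Using Recipe 7, kyetov, wexxan, and pellam make zinvor.
pellam and kyetov and wexxan → paxmir (Recipe 4).
wexxan and paxmir → nexesk (Recipe 3).
nexesk and zinvor → nexzel (Recipe 6).
nexesk: reached.
nexzel: reached.
wexren would need selxel and kyetov (Recipe 1), but selxel is never obtained.
Reached: nexesk and nexzel — 2 of the 3.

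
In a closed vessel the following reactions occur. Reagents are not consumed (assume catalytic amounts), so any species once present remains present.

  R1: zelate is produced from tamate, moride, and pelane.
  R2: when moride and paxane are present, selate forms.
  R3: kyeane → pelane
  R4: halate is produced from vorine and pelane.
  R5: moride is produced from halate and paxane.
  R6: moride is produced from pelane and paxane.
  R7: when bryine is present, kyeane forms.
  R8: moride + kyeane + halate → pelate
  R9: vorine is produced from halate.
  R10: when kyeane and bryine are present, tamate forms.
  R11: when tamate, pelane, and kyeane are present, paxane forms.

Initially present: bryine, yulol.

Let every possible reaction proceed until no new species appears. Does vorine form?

No

vorine would need halate (R9), but halate never forms.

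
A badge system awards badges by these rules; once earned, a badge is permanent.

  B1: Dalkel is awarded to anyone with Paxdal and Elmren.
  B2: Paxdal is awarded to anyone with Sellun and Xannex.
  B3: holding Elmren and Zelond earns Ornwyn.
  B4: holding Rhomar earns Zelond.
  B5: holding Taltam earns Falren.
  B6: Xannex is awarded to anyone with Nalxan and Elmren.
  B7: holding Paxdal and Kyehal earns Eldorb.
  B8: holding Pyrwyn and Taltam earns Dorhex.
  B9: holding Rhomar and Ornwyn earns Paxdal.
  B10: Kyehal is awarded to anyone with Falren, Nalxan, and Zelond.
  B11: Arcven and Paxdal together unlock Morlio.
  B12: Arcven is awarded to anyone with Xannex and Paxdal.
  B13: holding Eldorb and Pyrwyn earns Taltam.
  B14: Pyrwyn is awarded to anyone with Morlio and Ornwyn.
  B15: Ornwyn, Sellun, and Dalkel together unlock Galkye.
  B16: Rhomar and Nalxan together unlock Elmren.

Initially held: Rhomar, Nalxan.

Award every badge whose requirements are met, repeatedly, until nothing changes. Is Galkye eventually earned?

Galkye would need Ornwyn, Sellun, and Dalkel (B15), but Sellun is never earned.

No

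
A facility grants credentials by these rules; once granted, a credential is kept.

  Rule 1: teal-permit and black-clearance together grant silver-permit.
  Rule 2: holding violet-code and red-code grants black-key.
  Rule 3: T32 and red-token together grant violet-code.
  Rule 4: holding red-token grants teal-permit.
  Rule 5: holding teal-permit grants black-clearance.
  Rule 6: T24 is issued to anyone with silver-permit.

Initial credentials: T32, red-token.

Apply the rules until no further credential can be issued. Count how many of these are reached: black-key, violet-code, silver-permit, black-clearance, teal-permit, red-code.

4

Holding red-token grants teal-permit (Rule 4).
Holding T32 and red-token grants violet-code (Rule 3).
Holding teal-permit grants black-clearance (Rule 5).
Holding teal-permit and black-clearance grants silver-permit (Rule 1).
black-key would need violet-code and red-code (Rule 2), but red-code is never granted.
violet-code: reached.
silver-permit: reached.
black-clearance: reached.
teal-permit: reached.
No rule produces red-code, and it is not given.
Reached: violet-code, silver-permit, black-clearance, and teal-permit — 4 of the 6.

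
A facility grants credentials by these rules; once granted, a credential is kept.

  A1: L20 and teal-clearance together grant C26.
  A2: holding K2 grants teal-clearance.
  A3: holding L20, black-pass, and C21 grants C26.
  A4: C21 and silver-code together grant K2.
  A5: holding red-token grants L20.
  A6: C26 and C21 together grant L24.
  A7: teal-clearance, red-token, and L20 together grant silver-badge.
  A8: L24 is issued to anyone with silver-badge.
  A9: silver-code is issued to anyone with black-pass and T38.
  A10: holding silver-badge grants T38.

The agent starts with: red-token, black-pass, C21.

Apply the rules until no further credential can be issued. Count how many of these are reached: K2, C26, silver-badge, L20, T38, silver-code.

2

Holding red-token grants L20 (A5).
Holding L20, black-pass, and C21 grants C26 (A3).
K2 would need C21 and silver-code (A4), but silver-code is never granted.
C26: reached.
silver-badge would need teal-clearance, red-token, and L20 (A7), but teal-clearance is never granted.
L20: reached.
T38 would need silver-badge (A10), but silver-badge is never granted.
silver-code would need black-pass and T38 (A9), but T38 is never granted.
Reached: C26 and L20 — 2 of the 6.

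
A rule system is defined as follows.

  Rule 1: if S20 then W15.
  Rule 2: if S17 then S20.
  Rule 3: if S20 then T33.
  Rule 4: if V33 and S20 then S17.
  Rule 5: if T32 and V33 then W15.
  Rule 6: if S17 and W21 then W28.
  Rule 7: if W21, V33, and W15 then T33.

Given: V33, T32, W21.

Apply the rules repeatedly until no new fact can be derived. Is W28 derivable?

No

W28 would need S17 and W21 (Rule 6), but S17 is never established.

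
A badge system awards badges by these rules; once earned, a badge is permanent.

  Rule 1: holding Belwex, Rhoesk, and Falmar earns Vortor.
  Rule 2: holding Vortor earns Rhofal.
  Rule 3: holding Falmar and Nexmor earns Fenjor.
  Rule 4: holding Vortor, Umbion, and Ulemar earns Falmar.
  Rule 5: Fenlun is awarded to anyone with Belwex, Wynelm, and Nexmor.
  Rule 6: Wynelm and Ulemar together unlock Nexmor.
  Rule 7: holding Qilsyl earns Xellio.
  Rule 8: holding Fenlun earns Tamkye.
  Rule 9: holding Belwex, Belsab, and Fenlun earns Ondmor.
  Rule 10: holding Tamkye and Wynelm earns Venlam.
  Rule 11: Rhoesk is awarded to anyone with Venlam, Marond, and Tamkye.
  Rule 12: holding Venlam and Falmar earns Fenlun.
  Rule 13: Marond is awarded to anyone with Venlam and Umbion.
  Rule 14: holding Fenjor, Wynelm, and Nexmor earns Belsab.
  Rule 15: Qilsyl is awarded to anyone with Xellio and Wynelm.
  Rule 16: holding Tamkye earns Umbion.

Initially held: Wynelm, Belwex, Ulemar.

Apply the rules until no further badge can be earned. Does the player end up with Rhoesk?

With Wynelm and Ulemar, Nexmor is earned (Rule 6).
With Belwex, Wynelm, and Nexmor, Fenlun is earned (Rule 5).
With Fenlun, Tamkye is earned (Rule 8).
With Tamkye and Wynelm, Venlam is earned (Rule 10).
With Tamkye, Umbion is earned (Rule 16).
With Venlam and Umbion, Marond is earned (Rule 13).
With Venlam, Marond, and Tamkye, Rhoesk is earned (Rule 11).

Yes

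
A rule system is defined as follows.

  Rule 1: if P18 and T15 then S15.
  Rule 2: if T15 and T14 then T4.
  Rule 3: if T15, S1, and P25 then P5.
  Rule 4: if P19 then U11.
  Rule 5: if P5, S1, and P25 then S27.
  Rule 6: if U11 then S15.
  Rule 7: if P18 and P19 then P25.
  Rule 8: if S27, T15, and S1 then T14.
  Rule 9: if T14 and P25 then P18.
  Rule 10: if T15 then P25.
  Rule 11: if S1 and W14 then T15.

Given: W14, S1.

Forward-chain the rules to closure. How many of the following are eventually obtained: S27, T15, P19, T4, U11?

S1 and W14 hold, so T15 follows (Rule 11).
T15 holds, so P25 follows (Rule 10).
T15, S1, and P25 hold, so P5 follows (Rule 3).
P5, S1, and P25 hold, so S27 follows (Rule 5).
S27, T15, and S1 hold, so T14 follows (Rule 8).
T15 and T14 hold, so T4 follows (Rule 2).
S27: reached.
T15: reached.
No rule produces P19, and it is not given.
T4: reached.
U11 would need P19 (Rule 4), but P19 is never established.
Reached: S27, T15, and T4 — 3 of the 5.

3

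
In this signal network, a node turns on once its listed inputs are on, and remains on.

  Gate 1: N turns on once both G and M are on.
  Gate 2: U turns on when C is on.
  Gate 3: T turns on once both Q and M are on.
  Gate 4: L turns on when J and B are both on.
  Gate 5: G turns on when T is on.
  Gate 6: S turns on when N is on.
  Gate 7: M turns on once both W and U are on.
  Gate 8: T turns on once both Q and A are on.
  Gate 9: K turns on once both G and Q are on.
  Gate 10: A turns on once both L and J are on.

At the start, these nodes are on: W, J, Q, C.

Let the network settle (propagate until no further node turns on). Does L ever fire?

L would need J and B (Gate 4), but B never turns on.

No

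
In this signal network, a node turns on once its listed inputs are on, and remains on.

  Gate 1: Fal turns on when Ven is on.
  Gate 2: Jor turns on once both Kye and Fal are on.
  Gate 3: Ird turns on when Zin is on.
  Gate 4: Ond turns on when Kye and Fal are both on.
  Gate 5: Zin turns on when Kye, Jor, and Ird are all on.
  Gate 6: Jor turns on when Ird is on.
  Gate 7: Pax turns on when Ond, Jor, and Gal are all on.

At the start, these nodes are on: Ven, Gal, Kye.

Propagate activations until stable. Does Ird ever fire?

Ird would need Zin (Gate 3), but Zin never turns on.

No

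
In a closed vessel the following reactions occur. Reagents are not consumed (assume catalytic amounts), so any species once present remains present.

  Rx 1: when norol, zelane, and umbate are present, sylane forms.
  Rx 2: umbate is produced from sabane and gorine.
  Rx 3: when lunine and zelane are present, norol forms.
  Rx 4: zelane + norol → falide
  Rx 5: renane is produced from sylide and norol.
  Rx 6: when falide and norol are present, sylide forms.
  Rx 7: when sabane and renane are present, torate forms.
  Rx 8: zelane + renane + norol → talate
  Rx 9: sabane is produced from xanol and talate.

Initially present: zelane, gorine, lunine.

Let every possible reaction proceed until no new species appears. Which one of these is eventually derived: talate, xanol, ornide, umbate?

talate

lunine and zelane present → norol forms (Rx 3).
zelane and norol present → falide forms (Rx 4).
falide and norol present → sylide forms (Rx 6).
sylide and norol present → renane forms (Rx 5).
zelane, renane, and norol present → talate forms (Rx 8).
No rule produces ornide, and it is not given. No rule produces xanol, and it is not given. umbate would need sabane and gorine (Rx 2), but sabane never forms.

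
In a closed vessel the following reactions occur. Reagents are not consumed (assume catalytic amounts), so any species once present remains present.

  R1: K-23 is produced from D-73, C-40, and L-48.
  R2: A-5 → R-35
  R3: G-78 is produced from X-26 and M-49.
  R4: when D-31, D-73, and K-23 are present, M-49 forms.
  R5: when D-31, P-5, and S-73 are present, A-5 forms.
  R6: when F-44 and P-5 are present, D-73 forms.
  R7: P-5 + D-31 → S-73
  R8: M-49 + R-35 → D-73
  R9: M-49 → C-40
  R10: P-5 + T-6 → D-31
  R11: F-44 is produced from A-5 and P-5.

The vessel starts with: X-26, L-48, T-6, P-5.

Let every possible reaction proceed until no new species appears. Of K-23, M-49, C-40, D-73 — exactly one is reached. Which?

D-73

P-5 and T-6 present → D-31 forms (R10).
P-5 and D-31 present → S-73 forms (R7).
D-31, P-5, and S-73 present → A-5 forms (R5).
A-5 and P-5 present → F-44 forms (R11).
F-44 and P-5 present → D-73 forms (R6).
C-40 would need M-49 (R9), but M-49 never forms. M-49 would need D-31, D-73, and K-23 (R4), but K-23 never forms. K-23 would need D-73, C-40, and L-48 (R1), but C-40 never forms.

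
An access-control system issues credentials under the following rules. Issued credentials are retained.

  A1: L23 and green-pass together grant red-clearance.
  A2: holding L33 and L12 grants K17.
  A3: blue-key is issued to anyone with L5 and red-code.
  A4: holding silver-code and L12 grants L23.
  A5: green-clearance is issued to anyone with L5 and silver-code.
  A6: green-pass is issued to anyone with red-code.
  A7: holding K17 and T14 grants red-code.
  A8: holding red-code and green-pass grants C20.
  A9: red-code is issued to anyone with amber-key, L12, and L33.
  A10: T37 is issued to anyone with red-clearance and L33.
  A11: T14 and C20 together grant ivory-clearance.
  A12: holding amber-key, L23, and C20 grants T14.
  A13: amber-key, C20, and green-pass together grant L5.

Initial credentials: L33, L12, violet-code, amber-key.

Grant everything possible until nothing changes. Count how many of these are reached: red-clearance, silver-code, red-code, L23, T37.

1

Holding amber-key, L12, and L33 grants red-code (A9).
red-clearance would need L23 and green-pass (A1), but L23 is never granted.
No rule produces silver-code, and it is not given.
red-code: reached.
L23 would need silver-code and L12 (A4), but silver-code is never granted.
T37 would need red-clearance and L33 (A10), but red-clearance is never granted.
Reached: red-code — 1 of the 5.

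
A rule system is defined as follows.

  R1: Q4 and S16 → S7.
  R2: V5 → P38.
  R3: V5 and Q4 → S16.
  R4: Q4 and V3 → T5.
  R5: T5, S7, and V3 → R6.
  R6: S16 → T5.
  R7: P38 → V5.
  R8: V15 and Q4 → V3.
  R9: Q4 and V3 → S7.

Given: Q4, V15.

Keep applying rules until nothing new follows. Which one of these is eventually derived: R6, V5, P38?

From V15 and Q4, R8 gives V3.
From Q4 and V3, R9 gives S7.
From Q4 and V3, R4 gives T5.
T5, S7, and V3 hold, so R6 follows (R5).
P38 would need V5 (R2), but V5 is never established. V5 would need P38 (R7), but P38 is never established.

R6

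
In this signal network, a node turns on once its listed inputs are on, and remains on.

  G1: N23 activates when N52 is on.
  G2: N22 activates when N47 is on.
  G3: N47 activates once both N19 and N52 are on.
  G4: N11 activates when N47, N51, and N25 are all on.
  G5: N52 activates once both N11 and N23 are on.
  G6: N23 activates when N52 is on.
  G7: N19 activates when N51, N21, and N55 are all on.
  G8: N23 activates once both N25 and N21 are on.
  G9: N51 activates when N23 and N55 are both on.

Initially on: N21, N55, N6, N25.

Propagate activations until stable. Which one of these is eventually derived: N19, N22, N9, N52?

N19

N25 and N21 are on, so N23 activates (G8).
G9: N23 and N55 on → N51 on.
G7: N51, N21, and N55 on → N19 on.
N52 would need N11 and N23 (G5), but N11 never turns on. No rule produces N9, and it is not given. N22 would need N47 (G2), but N47 never turns on.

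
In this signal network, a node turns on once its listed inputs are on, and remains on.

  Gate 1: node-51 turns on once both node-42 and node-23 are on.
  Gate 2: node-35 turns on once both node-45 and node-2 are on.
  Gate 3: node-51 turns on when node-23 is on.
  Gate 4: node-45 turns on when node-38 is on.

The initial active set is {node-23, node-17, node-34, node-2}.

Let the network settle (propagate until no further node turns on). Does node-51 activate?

node-23 is on, so node-51 turns on (Gate 3).

Yes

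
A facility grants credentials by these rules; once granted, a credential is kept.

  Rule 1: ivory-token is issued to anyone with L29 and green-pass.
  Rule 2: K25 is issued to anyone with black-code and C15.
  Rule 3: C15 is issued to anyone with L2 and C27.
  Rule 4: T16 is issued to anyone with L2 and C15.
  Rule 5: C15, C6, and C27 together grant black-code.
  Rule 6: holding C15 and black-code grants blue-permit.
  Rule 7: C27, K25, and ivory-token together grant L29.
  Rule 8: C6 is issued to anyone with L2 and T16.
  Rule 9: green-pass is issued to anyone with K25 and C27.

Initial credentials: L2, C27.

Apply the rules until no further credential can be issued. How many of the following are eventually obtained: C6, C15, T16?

3

Holding L2 and C27 grants C15 (Rule 3).
Holding L2 and C15 grants T16 (Rule 4).
Holding L2 and T16 grants C6 (Rule 8).
C6: reached.
C15: reached.
T16: reached.
All 3 are reached.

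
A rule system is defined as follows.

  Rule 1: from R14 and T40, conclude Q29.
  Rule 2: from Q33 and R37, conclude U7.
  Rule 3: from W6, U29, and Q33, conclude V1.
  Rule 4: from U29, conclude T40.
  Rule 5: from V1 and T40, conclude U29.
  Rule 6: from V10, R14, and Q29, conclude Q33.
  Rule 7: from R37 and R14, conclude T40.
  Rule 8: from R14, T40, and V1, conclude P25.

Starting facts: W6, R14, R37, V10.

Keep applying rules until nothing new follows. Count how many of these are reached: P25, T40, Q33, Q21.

R37 and R14 hold, so T40 follows (Rule 7).
From R14 and T40, Rule 1 gives Q29.
V10, R14, and Q29 hold, so Q33 follows (Rule 6).
P25 would need R14, T40, and V1 (Rule 8), but V1 is never established.
T40: reached.
Q33: reached.
No rule produces Q21, and it is not given.
Reached: T40 and Q33 — 2 of the 4.

2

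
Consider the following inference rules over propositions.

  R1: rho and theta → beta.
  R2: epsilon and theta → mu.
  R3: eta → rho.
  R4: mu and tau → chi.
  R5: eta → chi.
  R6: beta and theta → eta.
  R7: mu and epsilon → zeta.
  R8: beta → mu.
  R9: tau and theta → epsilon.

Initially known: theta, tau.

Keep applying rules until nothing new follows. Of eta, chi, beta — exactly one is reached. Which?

From tau and theta, R9 gives epsilon.
epsilon and theta hold, so mu follows (R2).
From mu and tau, R4 gives chi.
beta would need rho and theta (R1), but rho is never established. eta would need beta and theta (R6), but beta is never established.

chi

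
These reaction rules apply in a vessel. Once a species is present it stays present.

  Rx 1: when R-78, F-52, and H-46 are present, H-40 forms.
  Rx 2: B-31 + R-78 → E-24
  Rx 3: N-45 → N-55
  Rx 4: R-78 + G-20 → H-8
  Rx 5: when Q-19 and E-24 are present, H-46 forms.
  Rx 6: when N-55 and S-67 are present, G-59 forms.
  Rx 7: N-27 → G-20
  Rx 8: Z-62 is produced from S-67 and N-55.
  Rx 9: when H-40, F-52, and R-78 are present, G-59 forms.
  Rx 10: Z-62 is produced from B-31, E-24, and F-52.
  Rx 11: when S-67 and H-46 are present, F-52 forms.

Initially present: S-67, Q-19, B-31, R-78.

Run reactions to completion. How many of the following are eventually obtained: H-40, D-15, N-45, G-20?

1

B-31 and R-78 present → E-24 forms (Rx 2).
Q-19 and E-24 present → H-46 forms (Rx 5).
S-67 and H-46 present → F-52 forms (Rx 11).
R-78, F-52, and H-46 present → H-40 forms (Rx 1).
H-40: reached.
No rule produces D-15, and it is not given.
No rule produces N-45, and it is not given.
G-20 would need N-27 (Rx 7), but N-27 never forms.
Reached: H-40 — 1 of the 4.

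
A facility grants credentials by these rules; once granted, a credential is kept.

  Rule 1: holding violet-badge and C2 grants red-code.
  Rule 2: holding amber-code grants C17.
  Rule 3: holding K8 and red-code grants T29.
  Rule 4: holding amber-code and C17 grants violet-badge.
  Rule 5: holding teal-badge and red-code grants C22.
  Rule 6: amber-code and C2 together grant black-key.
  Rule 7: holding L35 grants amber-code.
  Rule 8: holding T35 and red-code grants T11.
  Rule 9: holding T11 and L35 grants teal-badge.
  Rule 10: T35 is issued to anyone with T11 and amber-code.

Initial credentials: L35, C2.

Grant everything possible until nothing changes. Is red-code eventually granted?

Yes

Holding L35 grants amber-code (Rule 7).
Holding amber-code grants C17 (Rule 2).
Holding amber-code and C17 grants violet-badge (Rule 4).
Holding violet-badge and C2 grants red-code (Rule 1).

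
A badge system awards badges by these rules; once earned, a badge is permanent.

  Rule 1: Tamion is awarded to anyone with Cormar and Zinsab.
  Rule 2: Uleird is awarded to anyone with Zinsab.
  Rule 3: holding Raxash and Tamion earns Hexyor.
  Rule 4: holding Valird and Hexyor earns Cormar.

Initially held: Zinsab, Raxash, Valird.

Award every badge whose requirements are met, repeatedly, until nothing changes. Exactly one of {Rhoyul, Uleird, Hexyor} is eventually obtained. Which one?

Uleird

With Zinsab, Uleird is earned (Rule 2).
No rule produces Rhoyul, and it is not given. Hexyor would need Raxash and Tamion (Rule 3), but Tamion is never earned.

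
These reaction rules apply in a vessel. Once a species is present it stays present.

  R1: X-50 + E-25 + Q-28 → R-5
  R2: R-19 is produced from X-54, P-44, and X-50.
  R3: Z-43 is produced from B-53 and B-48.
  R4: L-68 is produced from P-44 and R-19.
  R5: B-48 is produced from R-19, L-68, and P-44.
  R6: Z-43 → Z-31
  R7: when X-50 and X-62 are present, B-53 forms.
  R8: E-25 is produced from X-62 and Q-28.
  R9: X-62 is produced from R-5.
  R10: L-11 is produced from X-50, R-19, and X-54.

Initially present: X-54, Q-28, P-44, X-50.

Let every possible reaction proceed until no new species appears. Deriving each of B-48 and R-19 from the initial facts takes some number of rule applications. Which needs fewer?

R-19: X-54, P-44, and X-50 present → R-19 forms (R2). [1 rule application]
B-48: X-54, P-44, and X-50 present → R-19 forms (R2). P-44 and R-19 present → L-68 forms (R4). R-19, L-68, and P-44 present → B-48 forms (R5). [3 rule applications]
R-19 needs fewer.

R-19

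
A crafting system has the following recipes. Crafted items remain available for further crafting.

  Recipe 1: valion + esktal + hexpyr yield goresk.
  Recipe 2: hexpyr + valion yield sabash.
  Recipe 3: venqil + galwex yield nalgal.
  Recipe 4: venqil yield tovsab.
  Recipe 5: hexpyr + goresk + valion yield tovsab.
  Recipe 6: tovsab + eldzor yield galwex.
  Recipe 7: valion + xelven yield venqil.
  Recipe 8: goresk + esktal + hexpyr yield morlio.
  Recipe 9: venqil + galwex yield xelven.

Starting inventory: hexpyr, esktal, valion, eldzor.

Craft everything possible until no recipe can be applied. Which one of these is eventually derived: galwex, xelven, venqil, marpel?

Using Recipe 1, valion, esktal, and hexpyr make goresk.
hexpyr + goresk + valion → tovsab (Recipe 5).
tovsab + eldzor → galwex (Recipe 6).
xelven would need venqil and galwex (Recipe 9), but venqil is never obtained. No rule produces marpel, and it is not given. venqil would need valion and xelven (Recipe 7), but xelven is never obtained.

galwex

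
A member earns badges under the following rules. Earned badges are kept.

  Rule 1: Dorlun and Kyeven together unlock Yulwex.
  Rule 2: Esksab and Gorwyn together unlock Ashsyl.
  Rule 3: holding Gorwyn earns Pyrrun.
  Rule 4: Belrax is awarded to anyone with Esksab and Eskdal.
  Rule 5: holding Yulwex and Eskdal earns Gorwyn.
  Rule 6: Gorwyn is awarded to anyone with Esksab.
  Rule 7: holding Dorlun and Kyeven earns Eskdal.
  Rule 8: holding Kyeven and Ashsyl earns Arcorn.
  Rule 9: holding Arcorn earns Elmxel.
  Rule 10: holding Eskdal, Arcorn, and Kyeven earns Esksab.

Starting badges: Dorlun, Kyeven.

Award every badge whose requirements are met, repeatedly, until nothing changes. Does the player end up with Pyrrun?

With Dorlun and Kyeven, Eskdal is earned (Rule 7).
With Dorlun and Kyeven, Yulwex is earned (Rule 1).
With Yulwex and Eskdal, Gorwyn is earned (Rule 5).
With Gorwyn, Pyrrun is earned (Rule 3).

Yes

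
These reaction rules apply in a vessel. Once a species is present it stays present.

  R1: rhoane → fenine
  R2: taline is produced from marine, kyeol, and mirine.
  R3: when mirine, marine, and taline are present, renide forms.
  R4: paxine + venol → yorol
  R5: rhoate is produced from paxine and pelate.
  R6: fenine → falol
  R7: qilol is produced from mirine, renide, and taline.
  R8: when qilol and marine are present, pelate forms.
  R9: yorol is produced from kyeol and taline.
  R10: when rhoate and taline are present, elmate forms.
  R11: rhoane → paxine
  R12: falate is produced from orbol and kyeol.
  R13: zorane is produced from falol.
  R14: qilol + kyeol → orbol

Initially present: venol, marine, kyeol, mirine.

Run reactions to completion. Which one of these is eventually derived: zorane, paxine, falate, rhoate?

marine, kyeol, and mirine present → taline forms (R2).
mirine, marine, and taline present → renide forms (R3).
mirine, renide, and taline present → qilol forms (R7).
qilol and kyeol present → orbol forms (R14).
orbol and kyeol present → falate forms (R12).
zorane would need falol (R13), but falol never forms. paxine would need rhoane (R11), but rhoane never forms. rhoate would need paxine and pelate (R5), but paxine never forms.

falate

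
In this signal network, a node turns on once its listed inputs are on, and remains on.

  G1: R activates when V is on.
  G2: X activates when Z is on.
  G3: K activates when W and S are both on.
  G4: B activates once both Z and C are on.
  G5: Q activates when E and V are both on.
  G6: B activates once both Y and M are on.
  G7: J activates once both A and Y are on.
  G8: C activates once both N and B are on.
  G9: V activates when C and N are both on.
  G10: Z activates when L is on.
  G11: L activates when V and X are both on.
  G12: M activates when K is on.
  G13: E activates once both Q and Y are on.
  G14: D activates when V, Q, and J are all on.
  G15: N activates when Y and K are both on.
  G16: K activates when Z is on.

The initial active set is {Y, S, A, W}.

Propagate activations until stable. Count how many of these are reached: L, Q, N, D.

1

W and S are on, so K activates (G3).
G15: Y and K on → N on.
L would need V and X (G11), but X never turns on.
Q would need E and V (G5), but E never turns on.
N: reached.
D would need V, Q, and J (G14), but Q never turns on.
Reached: N — 1 of the 4.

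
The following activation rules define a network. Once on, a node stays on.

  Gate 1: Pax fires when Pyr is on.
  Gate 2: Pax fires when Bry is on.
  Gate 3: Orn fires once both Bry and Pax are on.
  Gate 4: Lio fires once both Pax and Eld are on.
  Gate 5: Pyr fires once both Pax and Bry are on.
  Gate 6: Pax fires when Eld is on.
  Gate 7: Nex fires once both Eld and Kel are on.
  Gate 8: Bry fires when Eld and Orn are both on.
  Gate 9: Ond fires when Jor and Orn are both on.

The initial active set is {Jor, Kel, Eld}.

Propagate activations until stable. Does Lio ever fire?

Yes

Eld is on, so Pax fires (Gate 6).
Gate 4: Pax and Eld on → Lio on.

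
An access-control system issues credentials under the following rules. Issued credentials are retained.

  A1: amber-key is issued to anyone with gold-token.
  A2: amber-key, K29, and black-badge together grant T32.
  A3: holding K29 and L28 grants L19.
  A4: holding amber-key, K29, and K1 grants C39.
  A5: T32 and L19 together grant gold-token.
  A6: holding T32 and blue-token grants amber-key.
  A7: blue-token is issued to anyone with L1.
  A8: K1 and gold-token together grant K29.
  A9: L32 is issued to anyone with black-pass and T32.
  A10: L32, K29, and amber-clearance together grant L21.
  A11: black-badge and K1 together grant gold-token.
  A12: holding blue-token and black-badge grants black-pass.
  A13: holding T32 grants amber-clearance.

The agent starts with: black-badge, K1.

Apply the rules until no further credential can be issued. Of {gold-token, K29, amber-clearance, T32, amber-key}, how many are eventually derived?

5

Holding black-badge and K1 grants gold-token (A11).
Holding K1 and gold-token grants K29 (A8).
Holding gold-token grants amber-key (A1).
Holding amber-key, K29, and black-badge grants T32 (A2).
Holding T32 grants amber-clearance (A13).
gold-token: reached.
K29: reached.
amber-clearance: reached.
T32: reached.
amber-key: reached.
All 5 are reached.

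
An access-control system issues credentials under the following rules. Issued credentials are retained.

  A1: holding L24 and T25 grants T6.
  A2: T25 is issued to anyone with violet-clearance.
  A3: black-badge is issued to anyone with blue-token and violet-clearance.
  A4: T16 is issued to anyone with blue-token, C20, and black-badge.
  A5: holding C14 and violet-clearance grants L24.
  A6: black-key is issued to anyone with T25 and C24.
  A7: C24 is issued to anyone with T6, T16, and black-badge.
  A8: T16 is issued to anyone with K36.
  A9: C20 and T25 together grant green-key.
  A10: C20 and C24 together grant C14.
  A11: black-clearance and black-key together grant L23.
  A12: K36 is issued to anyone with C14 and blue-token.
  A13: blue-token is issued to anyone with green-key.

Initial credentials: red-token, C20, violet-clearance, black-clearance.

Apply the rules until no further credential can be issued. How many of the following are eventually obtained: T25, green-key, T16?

3

Holding violet-clearance grants T25 (A2).
Holding C20 and T25 grants green-key (A9).
Holding green-key grants blue-token (A13).
Holding blue-token and violet-clearance grants black-badge (A3).
Holding blue-token, C20, and black-badge grants T16 (A4).
T25: reached.
green-key: reached.
T16: reached.
All 3 are reached.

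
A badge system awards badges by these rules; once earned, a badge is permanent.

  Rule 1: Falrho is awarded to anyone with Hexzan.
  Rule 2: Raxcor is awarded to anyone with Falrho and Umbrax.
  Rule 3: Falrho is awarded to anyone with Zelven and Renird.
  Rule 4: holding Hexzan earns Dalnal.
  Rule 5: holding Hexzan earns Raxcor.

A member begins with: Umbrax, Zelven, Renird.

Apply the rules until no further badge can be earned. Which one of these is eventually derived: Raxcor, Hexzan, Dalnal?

Raxcor

With Zelven and Renird, Falrho is earned (Rule 3).
With Falrho and Umbrax, Raxcor is earned (Rule 2).
No rule produces Hexzan, and it is not given. Dalnal would need Hexzan (Rule 4), but Hexzan is never earned.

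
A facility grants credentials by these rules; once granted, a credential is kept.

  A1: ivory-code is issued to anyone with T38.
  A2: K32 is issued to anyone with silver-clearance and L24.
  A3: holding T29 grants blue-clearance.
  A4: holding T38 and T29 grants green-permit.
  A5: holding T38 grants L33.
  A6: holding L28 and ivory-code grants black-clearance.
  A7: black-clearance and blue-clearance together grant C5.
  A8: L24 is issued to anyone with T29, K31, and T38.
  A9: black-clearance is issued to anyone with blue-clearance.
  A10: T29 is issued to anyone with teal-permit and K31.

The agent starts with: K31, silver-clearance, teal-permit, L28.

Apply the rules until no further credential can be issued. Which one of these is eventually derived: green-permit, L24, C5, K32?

C5

Holding teal-permit and K31 grants T29 (A10).
Holding T29 grants blue-clearance (A3).
Holding blue-clearance grants black-clearance (A9).
Holding black-clearance and blue-clearance grants C5 (A7).
green-permit would need T38 and T29 (A4), but T38 is never granted. K32 would need silver-clearance and L24 (A2), but L24 is never granted. L24 would need T29, K31, and T38 (A8), but T38 is never granted.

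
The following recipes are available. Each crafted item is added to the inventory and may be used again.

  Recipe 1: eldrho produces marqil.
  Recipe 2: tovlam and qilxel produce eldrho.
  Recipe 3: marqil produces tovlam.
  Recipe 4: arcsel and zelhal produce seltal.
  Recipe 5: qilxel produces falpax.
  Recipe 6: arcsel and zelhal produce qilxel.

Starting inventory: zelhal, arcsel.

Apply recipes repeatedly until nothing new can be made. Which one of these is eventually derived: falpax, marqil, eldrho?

arcsel and zelhal → qilxel (Recipe 6).
qilxel → falpax (Recipe 5).
eldrho would need tovlam and qilxel (Recipe 2), but tovlam is never obtained. marqil would need eldrho (Recipe 1), but eldrho is never obtained.

falpax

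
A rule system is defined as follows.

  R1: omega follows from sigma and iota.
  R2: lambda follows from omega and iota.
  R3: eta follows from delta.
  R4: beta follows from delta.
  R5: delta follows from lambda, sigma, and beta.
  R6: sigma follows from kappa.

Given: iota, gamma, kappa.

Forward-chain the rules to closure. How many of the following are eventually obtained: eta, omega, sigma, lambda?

From kappa, R6 gives sigma.
From sigma and iota, R1 gives omega.
From omega and iota, R2 gives lambda.
eta would need delta (R3), but delta is never established.
omega: reached.
sigma: reached.
lambda: reached.
Reached: omega, sigma, and lambda — 3 of the 4.

3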